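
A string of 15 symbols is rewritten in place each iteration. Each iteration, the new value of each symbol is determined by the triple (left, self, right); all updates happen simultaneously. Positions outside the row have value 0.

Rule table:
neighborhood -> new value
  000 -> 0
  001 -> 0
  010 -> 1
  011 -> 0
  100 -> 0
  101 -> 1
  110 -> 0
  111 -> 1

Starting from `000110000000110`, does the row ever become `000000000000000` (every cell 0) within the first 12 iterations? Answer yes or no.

000000000000000
all cells are 0 at iteration 1

yes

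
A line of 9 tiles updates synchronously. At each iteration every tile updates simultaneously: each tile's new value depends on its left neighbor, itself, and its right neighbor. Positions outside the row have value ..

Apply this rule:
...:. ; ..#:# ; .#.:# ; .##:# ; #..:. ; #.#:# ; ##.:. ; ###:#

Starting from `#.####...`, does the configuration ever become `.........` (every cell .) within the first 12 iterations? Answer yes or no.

#####....
####.....
###......
##.......
#........
#........  (fixed point — unchanged through iteration 12)
iteration 12 is #........, still not uniform .

no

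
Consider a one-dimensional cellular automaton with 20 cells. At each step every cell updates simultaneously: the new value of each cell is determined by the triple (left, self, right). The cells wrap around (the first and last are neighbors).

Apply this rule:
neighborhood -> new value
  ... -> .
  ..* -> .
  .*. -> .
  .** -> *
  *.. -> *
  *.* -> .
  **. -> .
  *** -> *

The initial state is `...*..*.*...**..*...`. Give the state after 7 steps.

step 1: ....*....*..*.*..*..
step 2: .....*....*....*..*.
step 3: ......*....*....*..*
step 4: *......*....*....*..
step 5: .*......*....*....*.
step 6: ..*......*....*....*
step 7: *..*......*....*....

*..*......*....*....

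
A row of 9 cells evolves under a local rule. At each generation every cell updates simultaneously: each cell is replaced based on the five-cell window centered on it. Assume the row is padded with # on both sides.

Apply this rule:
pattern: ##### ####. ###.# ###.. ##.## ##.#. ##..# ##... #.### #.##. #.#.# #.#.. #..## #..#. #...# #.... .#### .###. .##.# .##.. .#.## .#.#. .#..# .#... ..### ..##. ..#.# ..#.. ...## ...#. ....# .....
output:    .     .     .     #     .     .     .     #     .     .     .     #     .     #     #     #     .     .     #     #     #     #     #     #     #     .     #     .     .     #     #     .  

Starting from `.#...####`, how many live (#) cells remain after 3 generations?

4

generation 1: .###.#...
generation 2: .....###.
generation 3: ##.#.#...
count of #: 4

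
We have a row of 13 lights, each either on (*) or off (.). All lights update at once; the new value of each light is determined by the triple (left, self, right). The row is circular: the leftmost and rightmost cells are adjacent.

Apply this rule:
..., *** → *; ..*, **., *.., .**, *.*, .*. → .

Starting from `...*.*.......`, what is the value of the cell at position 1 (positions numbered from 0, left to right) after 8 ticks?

tick 1: **.....******
tick 2: *..***..*****
tick 3: ....*....****
tick 4: .**...**..**.
tick 5: ....*........
tick 6: ***...*******
tick 7: **..*..******
tick 8: *.......*****
position 1 holds .

.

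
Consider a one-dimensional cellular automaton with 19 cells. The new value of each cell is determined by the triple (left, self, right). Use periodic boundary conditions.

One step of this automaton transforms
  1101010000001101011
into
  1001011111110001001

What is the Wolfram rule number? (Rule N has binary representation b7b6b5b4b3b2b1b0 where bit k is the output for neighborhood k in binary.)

151

position 0: 111 → 1  (bit 7 = 1)
position 1: 110 → 0  (bit 6 = 0)
position 2: 101 → 0  (bit 5 = 0)
position 6: 100 → 1  (bit 4 = 1)
position 12: 011 → 0  (bit 3 = 0)
position 3: 010 → 1  (bit 2 = 1)
position 11: 001 → 1  (bit 1 = 1)
position 7: 000 → 1  (bit 0 = 1)
bits b7..b0 = 10010111 = 151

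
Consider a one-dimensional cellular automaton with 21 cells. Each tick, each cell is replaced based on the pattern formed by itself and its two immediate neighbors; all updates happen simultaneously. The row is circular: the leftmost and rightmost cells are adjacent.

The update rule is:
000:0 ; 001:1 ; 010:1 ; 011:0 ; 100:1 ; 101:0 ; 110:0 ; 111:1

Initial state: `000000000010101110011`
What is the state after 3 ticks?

101000011101011010101

tick 1: 100000000110100101100
tick 2: 110000001000111100011
tick 3: 101000011101011010101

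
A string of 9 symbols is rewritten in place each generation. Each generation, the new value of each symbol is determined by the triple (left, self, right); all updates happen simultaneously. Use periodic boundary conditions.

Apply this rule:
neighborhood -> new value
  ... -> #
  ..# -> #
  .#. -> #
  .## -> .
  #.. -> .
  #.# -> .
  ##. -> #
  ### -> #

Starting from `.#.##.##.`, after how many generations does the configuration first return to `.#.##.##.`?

2

generation 1: ##..#..#.
generation 2: .#.##.##.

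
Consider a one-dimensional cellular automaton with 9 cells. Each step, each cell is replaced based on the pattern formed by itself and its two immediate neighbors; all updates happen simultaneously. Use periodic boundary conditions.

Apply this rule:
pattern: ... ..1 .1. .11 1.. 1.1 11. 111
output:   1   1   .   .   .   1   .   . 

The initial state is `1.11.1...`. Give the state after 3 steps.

.1..1..11
1..1..1..
..1..1..1

..1..1..1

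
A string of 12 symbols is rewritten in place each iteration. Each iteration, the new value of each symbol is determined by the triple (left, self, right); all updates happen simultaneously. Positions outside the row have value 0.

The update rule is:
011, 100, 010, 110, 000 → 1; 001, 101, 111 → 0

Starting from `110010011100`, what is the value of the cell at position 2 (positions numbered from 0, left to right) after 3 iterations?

111011010111
101011010101
101011010101
position 2 holds 1

1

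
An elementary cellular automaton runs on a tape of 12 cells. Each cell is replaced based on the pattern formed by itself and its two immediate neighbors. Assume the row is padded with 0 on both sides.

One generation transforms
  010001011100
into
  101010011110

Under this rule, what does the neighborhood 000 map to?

At position 3 the neighborhood is 000; the next row has 0 there.

0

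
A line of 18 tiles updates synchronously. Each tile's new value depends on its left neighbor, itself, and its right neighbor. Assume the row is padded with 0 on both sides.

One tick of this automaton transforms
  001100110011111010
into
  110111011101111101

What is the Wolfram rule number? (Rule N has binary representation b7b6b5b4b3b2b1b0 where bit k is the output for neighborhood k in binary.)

243

position 11: 111 → 1  (bit 7 = 1)
position 3: 110 → 1  (bit 6 = 1)
position 15: 101 → 1  (bit 5 = 1)
position 4: 100 → 1  (bit 4 = 1)
position 2: 011 → 0  (bit 3 = 0)
position 16: 010 → 0  (bit 2 = 0)
position 1: 001 → 1  (bit 1 = 1)
position 0: 000 → 1  (bit 0 = 1)
bits b7..b0 = 11110011 = 243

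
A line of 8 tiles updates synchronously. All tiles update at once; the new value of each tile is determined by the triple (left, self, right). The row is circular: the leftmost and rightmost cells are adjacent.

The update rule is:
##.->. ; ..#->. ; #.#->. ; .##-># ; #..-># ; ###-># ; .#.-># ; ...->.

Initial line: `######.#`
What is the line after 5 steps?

step 1: #####..#
step 2: ####.#.#
step 3: ###..#.#
step 4: ##.#.#.#
step 5: #..#.#.#

#..#.#.#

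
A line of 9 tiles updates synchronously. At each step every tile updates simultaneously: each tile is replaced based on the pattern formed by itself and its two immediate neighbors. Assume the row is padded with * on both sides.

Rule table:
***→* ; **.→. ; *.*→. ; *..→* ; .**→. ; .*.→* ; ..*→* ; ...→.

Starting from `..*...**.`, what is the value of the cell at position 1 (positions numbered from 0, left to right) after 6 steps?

step 1: ****.*...
step 2: ***..**.*
step 3: **.**....
step 4: *....*..*
step 5: .*..****.
step 6: .***.**..
position 1 holds *

*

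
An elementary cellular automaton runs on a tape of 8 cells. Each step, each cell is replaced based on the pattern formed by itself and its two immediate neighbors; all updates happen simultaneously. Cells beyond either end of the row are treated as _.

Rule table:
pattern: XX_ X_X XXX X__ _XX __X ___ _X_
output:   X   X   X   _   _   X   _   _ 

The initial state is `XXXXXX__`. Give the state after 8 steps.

X_X_____

_XXXXX__
X_XXXX__
_X_XXX__
X_X_XX__
_X_X_X__
X_X_X___
_X_X____
X_X_____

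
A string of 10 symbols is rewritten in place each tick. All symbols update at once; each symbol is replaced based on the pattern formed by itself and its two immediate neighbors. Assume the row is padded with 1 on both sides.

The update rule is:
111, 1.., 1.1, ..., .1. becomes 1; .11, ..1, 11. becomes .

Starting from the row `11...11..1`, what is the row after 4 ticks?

1.11...1..
.1..11.11.
111...1..1
11.11.11..

11.11.11..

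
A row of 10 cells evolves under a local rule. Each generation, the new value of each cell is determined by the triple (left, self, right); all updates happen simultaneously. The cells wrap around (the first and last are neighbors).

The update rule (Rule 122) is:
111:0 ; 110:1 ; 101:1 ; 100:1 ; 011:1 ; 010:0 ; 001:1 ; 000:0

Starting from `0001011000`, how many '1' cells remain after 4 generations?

3

generation 1: 0010111100
generation 2: 0101100110
generation 3: 1011111111
generation 4: 1110000000
count of 1: 3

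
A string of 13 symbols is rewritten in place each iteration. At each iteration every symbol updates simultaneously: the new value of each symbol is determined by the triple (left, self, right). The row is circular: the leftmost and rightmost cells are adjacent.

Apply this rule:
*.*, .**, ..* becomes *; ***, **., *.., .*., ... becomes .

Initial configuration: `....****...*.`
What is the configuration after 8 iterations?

iteration 1: ...**.....*..
iteration 2: ..**.....*...
iteration 3: .**.....*....
iteration 4: **.....*.....
iteration 5: *.....*.....*
iteration 6: .....*.....**
iteration 7: ....*.....**.
iteration 8: ...*.....**..

...*.....**..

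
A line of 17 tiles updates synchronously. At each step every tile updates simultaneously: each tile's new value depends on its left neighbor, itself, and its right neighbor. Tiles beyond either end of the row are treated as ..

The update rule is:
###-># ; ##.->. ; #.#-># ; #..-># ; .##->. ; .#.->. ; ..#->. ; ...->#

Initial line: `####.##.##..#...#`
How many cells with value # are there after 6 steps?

.##.#..#..#..##..
...#.#..#..#...##
##..#.#..#..##...
..#..#.#..#...###
#..#..#.#..##..#.
.#..#..#.#...#..#
count of #: 6

6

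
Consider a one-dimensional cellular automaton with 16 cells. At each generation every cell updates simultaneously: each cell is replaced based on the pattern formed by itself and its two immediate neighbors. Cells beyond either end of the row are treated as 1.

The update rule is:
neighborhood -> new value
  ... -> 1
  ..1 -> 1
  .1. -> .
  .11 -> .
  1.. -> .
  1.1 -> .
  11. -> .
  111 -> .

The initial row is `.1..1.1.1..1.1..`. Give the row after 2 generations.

.11..11111..111.

...1......1....1
.11..11111..111.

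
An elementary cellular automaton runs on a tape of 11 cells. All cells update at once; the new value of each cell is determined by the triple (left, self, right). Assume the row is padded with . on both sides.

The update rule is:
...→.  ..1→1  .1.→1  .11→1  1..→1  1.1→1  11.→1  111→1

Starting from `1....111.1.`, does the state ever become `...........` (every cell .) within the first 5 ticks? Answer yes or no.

no

tick 1: 11..1111111
tick 2: 11111111111
tick 3: 11111111111  (fixed point — unchanged through tick 5)
tick 5 is 11111111111, still not uniform .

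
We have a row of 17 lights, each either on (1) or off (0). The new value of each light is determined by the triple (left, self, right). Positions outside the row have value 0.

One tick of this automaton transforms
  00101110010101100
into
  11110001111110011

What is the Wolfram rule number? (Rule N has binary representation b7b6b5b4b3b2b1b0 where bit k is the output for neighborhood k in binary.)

55

position 5: 111 → 0  (bit 7 = 0)
position 6: 110 → 0  (bit 6 = 0)
position 3: 101 → 1  (bit 5 = 1)
position 7: 100 → 1  (bit 4 = 1)
position 4: 011 → 0  (bit 3 = 0)
position 2: 010 → 1  (bit 2 = 1)
position 1: 001 → 1  (bit 1 = 1)
position 0: 000 → 1  (bit 0 = 1)
bits b7..b0 = 00110111 = 55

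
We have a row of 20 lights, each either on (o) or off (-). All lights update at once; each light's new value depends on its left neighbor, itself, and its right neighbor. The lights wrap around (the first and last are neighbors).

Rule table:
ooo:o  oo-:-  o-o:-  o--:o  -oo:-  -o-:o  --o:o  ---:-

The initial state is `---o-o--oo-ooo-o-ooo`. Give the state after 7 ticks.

-oo--o---ooooo-ooooo

o-oo-ooo----o--o--o-
o-----o-o--oooooooo-
oo---oo-ooo-oooooo--
--o-o----o---oooo-oo
ooo-oo--ooo-o-oo----
-o----oo-o--o---o--o
-oo--o---ooooo-ooooo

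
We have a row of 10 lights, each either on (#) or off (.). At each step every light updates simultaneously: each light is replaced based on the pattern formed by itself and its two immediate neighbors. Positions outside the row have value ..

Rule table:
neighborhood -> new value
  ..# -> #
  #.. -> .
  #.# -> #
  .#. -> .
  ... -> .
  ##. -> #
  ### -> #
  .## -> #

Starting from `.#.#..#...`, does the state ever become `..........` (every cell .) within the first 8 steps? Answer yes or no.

step 1: #.#..#....
step 2: .#..#.....
step 3: #..#......
step 4: ..#.......
step 5: .#........
step 6: #.........
step 7: ..........
all cells are . at step 7

yes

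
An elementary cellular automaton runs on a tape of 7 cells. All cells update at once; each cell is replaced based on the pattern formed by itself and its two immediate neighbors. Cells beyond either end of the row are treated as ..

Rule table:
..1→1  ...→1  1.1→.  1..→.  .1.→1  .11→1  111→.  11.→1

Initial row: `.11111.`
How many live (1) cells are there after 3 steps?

4

11...1.
11.111.
11.1.1.
count of 1: 4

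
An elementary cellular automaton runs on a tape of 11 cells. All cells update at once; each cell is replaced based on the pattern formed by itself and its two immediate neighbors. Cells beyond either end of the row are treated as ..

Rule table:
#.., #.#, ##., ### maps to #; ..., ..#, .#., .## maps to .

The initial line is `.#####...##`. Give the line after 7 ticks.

........###

..#####...#
...#####...
....#####..
.....#####.
......#####
.......####
........###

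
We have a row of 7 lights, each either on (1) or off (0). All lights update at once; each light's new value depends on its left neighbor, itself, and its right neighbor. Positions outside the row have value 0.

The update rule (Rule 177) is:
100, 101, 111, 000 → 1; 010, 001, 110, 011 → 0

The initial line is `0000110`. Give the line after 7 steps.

1001001

step 1: 1110001
step 2: 0101100
step 3: 0010011
step 4: 1001000
step 5: 0100111
step 6: 0010010
step 7: 1001001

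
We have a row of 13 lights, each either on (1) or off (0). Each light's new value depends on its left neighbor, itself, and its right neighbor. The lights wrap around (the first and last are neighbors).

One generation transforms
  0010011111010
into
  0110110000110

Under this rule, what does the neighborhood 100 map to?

At position 3 the neighborhood is 100; the next row has 0 there.

0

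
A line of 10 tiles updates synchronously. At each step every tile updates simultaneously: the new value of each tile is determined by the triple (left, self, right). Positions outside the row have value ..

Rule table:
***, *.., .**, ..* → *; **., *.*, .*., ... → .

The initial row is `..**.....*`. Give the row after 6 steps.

...*...*..

step 1: .**.*...*.
step 2: **...*.*.*
step 3: *.*.*.....
step 4: .....*....
step 5: ....*.*...
step 6: ...*...*..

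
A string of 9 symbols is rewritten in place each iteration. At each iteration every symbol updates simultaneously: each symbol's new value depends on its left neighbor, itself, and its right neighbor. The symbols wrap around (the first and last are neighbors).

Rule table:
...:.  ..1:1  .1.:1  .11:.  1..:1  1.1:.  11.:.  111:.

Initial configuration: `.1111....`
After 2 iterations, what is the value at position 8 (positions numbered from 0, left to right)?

1....1...
11..111.1
position 8 holds 1

1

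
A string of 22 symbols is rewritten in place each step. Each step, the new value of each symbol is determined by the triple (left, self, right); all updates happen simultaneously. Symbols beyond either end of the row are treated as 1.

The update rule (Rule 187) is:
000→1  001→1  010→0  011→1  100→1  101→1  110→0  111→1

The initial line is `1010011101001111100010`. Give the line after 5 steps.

1110101111110111011111

0101111010111111011101
1011110101111110111011
0111101011111101110111
1111010111111011101111
1110101111110111011111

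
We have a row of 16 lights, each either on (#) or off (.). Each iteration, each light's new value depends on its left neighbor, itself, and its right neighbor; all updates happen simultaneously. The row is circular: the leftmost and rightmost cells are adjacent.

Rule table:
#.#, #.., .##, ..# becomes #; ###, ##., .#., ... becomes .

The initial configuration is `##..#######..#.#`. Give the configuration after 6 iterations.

..###......##.##
###..#....##.##.
#..##.#..##.##.#
.###.#.###.##.##
##..#.##..##.##.
#.##.##.###.##.#

#.##.##.###.##.#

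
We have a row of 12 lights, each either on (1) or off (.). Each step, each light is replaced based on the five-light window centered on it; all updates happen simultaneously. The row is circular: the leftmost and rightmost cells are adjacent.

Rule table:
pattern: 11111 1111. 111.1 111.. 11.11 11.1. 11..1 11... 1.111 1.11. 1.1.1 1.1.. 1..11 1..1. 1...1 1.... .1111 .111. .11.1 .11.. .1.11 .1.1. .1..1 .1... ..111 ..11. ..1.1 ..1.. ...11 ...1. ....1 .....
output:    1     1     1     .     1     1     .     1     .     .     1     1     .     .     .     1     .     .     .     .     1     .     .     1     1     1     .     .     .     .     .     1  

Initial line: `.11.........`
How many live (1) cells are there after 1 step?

9

.1.11111111.
count of 1: 9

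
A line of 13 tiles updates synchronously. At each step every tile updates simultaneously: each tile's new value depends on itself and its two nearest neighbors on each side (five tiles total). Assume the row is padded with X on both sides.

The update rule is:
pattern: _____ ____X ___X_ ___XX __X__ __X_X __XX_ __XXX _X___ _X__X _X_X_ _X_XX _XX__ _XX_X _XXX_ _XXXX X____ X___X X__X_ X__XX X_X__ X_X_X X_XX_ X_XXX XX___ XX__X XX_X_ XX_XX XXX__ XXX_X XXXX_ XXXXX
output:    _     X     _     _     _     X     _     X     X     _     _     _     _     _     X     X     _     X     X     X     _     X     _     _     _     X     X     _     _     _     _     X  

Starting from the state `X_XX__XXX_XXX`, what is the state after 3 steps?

XXX____X_X__X

____XXXX___XX
__X_XX___X_XX
XXX____X_X__X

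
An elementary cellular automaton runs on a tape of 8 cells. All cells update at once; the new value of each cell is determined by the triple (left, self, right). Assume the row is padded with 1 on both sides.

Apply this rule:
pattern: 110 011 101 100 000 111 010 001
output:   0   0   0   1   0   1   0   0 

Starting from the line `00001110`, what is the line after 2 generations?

generation 1: 10000100
generation 2: 01000010

01000010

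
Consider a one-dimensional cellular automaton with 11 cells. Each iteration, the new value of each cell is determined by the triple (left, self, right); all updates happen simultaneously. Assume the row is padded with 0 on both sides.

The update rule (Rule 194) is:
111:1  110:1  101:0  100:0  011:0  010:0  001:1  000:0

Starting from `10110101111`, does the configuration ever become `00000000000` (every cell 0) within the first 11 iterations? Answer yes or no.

no

iteration 1: 00010000111
iteration 2: 00100001011
iteration 3: 01000010001
iteration 4: 10000100010
iteration 5: 00001000100
iteration 6: 00010001000
iteration 7: 00100010000
iteration 8: 01000100000
iteration 9: 10001000000
iteration 10: 00010000000
iteration 11: 00100000000
iteration 11 is 00100000000, still not uniform 0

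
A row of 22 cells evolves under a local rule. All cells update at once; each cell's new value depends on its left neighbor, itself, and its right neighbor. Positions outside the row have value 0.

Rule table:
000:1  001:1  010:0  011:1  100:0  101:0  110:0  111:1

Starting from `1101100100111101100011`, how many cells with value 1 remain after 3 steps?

1001001001111001001110
0010010011110010011100
1100100111100100111001
count of 1: 12

12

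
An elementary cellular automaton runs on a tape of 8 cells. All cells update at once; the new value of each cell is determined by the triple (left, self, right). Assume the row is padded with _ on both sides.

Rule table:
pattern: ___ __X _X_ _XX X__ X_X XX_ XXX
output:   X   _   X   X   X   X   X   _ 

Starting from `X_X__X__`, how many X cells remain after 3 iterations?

6

XXXX_XXX
X__XXX_X
XX_X_XXX
count of X: 6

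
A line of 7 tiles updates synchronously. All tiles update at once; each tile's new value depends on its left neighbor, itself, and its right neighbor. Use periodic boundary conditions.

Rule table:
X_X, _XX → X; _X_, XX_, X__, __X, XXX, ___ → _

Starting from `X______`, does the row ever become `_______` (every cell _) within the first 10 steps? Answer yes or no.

step 1: _______
all cells are _ at step 1

yes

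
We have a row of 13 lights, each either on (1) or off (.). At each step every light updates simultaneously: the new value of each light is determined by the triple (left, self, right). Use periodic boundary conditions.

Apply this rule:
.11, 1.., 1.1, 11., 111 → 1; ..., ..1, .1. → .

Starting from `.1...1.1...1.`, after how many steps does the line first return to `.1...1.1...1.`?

step 1: ..1...1.1...1
step 2: 1..1...1.1...
step 3: .1..1...1.1..
step 4: ..1..1...1.1.
step 5: ...1..1...1.1
step 6: 1...1..1...1.
step 7: .1...1..1...1
step 8: 1.1...1..1...
step 9: .1.1...1..1..
step 10: ..1.1...1..1.
step 11: ...1.1...1..1
step 12: 1...1.1...1..
step 13: .1...1.1...1.

13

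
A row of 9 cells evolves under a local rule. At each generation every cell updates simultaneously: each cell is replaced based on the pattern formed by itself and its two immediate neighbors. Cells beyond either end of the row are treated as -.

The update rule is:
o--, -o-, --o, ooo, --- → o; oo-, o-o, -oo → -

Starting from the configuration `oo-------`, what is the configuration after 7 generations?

--ooooooo
oo-ooooo-
----ooo-o
oooo-o--o
-oo--oooo
o--oo-oo-
ooo-----o

ooo-----o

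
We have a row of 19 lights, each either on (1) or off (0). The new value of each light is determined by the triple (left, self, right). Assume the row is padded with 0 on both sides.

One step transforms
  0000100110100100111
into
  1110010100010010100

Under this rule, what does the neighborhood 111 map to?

0

At position 17 the neighborhood is 111; the next row has 0 there.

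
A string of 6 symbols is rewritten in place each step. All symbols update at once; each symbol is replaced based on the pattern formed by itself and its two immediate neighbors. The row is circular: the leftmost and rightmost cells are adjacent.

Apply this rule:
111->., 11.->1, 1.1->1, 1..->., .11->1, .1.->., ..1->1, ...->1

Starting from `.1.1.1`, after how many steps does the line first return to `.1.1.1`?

1.1.1.
.1.1.1

2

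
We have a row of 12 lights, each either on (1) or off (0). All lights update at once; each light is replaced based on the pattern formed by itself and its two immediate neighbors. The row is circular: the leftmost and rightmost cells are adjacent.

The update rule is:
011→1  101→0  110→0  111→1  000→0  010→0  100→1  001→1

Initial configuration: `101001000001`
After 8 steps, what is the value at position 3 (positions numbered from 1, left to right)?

step 1: 000110100011
step 2: 101100010110
step 3: 001010100100
step 4: 010000011010
step 5: 101000110001
step 6: 000101101011
step 7: 101001000010
step 8: 000110100100
position 3 holds 0

0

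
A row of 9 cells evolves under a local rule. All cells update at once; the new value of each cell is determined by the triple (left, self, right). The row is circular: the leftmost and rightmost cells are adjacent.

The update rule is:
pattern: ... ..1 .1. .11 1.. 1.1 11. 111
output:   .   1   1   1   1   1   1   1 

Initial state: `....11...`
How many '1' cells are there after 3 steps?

...1111..
..111111.
.11111111
count of 1: 8

8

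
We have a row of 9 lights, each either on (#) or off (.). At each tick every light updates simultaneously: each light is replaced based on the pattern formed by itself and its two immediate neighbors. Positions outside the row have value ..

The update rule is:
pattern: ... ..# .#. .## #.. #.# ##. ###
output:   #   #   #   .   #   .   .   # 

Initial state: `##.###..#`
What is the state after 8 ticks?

.#.######

....#.###
#####..#.
.###.####
#.#...##.
#.####..#
#..##.###
###....#.
.#.######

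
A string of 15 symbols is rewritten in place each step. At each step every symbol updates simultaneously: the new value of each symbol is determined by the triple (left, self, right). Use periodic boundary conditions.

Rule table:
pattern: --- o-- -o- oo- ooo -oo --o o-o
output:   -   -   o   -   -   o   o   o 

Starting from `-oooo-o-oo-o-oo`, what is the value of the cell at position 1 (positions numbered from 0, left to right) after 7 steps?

oo---oooo-oooo-
o---oo---oo---o
---oo---oo---oo
--oo---oo---oo-
-oo---oo---oo--
oo---oo---oo---
o---oo---oo---o
position 1 holds -

-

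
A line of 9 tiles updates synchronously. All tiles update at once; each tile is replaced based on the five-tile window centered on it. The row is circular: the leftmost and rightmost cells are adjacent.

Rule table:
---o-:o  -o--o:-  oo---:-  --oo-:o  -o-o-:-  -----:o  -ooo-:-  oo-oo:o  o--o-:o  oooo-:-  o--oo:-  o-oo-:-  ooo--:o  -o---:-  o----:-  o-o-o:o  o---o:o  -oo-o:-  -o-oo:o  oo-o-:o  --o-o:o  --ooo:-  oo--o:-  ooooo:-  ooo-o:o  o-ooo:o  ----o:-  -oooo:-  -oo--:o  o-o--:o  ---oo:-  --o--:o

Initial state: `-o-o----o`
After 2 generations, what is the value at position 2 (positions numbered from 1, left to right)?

-o-o---oo
oo-o-o-o-
position 2 holds o

o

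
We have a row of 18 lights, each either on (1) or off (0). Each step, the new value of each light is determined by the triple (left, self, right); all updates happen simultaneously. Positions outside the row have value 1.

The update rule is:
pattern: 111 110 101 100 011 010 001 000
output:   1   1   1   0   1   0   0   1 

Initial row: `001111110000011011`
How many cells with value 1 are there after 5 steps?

step 1: 001111110111011111
step 2: 001111111111111111
step 3: 001111111111111111  (fixed point — unchanged through step 5)
count of 1: 16

16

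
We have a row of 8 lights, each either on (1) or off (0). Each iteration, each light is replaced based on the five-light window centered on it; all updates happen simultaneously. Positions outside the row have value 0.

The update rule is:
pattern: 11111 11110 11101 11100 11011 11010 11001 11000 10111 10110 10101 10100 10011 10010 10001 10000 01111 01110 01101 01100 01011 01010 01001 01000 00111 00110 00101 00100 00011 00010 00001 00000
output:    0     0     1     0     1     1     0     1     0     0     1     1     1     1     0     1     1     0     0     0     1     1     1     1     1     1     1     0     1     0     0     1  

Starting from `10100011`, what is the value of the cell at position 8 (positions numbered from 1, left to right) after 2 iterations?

11110110
11011001
position 8 holds 1

1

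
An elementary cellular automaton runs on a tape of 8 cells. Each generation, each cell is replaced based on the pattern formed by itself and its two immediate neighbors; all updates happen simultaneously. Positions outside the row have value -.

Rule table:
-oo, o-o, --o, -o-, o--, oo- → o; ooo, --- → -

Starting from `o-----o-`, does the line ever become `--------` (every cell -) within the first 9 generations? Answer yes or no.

no

oo---ooo
ooo-oo-o
o-oooooo
ooo----o
o-oo--oo
oooooooo
o------o
oo----oo
ooo--ooo
generation 9 is ooo--ooo, still not uniform -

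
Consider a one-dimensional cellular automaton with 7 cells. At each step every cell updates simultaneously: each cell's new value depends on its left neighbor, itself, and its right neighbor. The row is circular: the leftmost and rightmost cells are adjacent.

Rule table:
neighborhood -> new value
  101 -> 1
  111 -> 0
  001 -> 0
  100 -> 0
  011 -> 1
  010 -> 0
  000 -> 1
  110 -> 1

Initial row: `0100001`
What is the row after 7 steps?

1011110

step 1: 1001100
step 2: 0001100
step 3: 1101101
step 4: 0111111
step 5: 1100001
step 6: 0101101
step 7: 1011110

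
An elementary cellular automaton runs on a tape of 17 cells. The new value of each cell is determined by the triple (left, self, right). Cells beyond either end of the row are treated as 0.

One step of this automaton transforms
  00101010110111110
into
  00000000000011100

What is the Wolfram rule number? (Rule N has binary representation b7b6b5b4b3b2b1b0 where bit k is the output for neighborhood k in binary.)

position 12: 111 → 1  (bit 7 = 1)
position 9: 110 → 0  (bit 6 = 0)
position 3: 101 → 0  (bit 5 = 0)
position 16: 100 → 0  (bit 4 = 0)
position 8: 011 → 0  (bit 3 = 0)
position 2: 010 → 0  (bit 2 = 0)
position 1: 001 → 0  (bit 1 = 0)
position 0: 000 → 0  (bit 0 = 0)
bits b7..b0 = 10000000 = 128

128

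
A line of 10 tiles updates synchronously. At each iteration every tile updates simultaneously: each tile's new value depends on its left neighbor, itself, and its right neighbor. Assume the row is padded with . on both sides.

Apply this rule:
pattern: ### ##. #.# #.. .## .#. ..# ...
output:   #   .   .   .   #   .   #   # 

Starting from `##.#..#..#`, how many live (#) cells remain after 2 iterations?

4

#....#..#.
..###..#..
count of #: 4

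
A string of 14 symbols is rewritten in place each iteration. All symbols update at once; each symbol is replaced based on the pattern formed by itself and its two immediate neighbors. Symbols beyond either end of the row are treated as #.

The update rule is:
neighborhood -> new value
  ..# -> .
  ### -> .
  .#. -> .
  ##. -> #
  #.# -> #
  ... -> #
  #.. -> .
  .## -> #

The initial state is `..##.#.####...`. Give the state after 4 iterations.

.#.##...#...#.

..###.##..#.#.
..#.####...#.#
...##..#.#..##
.#.##...#...#.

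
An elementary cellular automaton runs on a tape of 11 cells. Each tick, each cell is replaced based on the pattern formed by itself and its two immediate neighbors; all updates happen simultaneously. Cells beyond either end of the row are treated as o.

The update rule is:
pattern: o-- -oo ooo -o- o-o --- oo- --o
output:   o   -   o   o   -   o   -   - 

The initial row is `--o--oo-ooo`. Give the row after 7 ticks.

-oo-----o--

tick 1: o-oo-----oo
tick 2: ----oooo--o
tick 3: ooo--oo-o--
tick 4: oo-o----oo-
tick 5: o--oooo----
tick 6: -o--oo-ooo-
tick 7: -oo-----o--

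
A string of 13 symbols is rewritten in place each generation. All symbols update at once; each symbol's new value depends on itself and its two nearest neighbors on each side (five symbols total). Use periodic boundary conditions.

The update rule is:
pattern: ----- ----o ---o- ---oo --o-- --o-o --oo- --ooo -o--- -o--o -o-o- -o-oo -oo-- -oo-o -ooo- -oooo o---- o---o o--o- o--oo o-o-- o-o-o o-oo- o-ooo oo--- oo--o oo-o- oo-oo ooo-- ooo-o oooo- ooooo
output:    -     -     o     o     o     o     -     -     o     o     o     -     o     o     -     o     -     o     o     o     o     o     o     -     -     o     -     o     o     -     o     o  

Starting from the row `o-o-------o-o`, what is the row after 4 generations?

oooo-oo-ooo-o

o-oo-----oo-o
oooo----o-ooo
oooo---oo--oo
oooo-oo-ooo-o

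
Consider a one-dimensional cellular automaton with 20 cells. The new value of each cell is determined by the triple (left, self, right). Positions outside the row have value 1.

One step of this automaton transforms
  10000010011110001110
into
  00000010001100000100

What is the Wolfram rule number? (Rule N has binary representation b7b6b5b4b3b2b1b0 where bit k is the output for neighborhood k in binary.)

132

position 10: 111 → 1  (bit 7 = 1)
position 0: 110 → 0  (bit 6 = 0)
position 19: 101 → 0  (bit 5 = 0)
position 1: 100 → 0  (bit 4 = 0)
position 9: 011 → 0  (bit 3 = 0)
position 6: 010 → 1  (bit 2 = 1)
position 5: 001 → 0  (bit 1 = 0)
position 2: 000 → 0  (bit 0 = 0)
bits b7..b0 = 10000100 = 132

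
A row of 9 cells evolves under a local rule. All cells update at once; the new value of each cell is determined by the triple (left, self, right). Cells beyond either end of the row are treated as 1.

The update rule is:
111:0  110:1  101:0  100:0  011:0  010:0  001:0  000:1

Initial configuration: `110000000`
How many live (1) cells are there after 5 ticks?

010111110
000000010
011111000
000001010
011100000
count of 1: 3

3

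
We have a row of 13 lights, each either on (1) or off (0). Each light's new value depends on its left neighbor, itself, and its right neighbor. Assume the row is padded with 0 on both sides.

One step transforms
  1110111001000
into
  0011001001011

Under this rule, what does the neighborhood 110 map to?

1

At position 2 the neighborhood is 110; the next row has 1 there.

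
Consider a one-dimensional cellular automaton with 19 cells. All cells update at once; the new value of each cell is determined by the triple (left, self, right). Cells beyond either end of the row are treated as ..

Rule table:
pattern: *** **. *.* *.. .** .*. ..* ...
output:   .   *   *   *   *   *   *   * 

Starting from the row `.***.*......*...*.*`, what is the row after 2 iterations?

****..............*

**.****************
****..............*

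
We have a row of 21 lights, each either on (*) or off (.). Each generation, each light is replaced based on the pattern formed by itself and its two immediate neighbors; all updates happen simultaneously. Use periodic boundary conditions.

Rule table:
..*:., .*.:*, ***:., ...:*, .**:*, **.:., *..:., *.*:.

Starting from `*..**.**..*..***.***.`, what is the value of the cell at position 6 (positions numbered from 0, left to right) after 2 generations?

generation 1: *..*..*...*..*...*...
generation 2: *..*..*.*.*..*.*.*.*.
position 6 holds *

*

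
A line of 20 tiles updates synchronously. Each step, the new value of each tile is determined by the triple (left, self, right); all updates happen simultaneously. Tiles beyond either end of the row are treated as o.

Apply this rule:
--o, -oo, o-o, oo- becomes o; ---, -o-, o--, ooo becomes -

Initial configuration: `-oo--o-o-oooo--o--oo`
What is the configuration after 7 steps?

ooo-o----o-oo--ooooo

step 1: ooo-o-o-oo--o-o--oo-
step 2: --oo-o-ooo-o-o--oooo
step 3: -oooo-oo-oo-o--oo---
step 4: oo--oooooooo--ooo--o
step 5: -o-oo------o-oo-o-oo
step 6: o-ooo-----o-oooo-oo-
step 7: ooo-o----o-oo--ooooo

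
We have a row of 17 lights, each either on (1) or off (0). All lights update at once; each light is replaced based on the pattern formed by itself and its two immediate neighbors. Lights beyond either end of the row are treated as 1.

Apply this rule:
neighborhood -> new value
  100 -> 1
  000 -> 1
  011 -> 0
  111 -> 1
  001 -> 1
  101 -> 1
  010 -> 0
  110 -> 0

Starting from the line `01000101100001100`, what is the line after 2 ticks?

01010101101101101

10111010011110011
01010101101101101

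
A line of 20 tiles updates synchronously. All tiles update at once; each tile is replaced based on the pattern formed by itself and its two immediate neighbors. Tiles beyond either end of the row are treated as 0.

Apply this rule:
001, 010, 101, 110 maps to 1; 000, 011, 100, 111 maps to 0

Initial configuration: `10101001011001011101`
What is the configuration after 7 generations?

generation 1: 11111011101011100111
generation 2: 00001100111100101001
generation 3: 00010101000101111011
generation 4: 00111111001110001101
generation 5: 01000001010010010111
generation 6: 11000011110110111001
generation 7: 01000100011011001011

01000100011011001011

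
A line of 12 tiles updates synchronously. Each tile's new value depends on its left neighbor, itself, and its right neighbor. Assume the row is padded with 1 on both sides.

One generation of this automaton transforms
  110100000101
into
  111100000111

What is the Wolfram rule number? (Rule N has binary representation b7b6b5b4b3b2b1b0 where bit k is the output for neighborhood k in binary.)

position 0: 111 → 1  (bit 7 = 1)
position 1: 110 → 1  (bit 6 = 1)
position 2: 101 → 1  (bit 5 = 1)
position 4: 100 → 0  (bit 4 = 0)
position 11: 011 → 1  (bit 3 = 1)
position 3: 010 → 1  (bit 2 = 1)
position 8: 001 → 0  (bit 1 = 0)
position 5: 000 → 0  (bit 0 = 0)
bits b7..b0 = 11101100 = 236

236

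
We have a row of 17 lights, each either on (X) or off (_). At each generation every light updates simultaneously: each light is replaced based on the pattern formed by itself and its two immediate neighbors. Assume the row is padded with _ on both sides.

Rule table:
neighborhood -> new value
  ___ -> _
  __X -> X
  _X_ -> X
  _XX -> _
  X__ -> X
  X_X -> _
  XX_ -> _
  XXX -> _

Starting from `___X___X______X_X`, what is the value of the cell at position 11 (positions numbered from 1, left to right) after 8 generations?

_

__XXX_XXX____XX_X
_X_______X__X___X
XXX_____XXXXXX_XX
___X___X_________
__XXX_XXX________
_X_______X_______
XXX_____XXX______
___X___X___X_____
position 11 holds _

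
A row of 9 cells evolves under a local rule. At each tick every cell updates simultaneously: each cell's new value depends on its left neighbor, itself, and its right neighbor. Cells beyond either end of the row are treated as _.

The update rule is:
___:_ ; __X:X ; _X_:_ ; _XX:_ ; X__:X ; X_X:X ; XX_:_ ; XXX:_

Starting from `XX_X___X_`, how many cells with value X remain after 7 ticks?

tick 1: __X_X_X_X
tick 2: _X_X_X_X_
tick 3: X_X_X_X_X
tick 4: _X_X_X_X_  (repeats tick 2; period 2)
tick 7: X_X_X_X_X
count of X: 5

5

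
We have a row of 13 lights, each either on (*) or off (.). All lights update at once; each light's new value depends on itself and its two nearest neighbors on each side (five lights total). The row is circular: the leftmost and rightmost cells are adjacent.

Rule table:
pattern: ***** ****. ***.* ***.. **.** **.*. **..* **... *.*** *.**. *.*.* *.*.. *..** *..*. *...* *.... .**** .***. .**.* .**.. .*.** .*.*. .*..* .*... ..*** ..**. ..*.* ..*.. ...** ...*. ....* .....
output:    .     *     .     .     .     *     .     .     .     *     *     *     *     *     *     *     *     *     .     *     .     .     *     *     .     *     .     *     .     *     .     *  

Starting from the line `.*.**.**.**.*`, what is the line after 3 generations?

*...*..*..*..

.*.*..*..*.**
**.******..*.
*...*..*..*..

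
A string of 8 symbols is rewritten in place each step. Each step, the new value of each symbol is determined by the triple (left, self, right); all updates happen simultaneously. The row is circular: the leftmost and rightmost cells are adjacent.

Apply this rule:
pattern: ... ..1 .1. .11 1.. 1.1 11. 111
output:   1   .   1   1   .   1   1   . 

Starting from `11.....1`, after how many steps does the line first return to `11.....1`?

6

.1.111.1
1111.111
...111..
11.1.1.1
.1111111
11.....1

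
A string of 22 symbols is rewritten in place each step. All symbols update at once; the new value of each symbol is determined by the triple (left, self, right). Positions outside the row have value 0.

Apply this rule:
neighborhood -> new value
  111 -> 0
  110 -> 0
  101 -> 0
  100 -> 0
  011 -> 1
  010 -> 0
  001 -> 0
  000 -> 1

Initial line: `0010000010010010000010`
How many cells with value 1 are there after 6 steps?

step 1: 1000111000000000111000
step 2: 0010100011111110100011
step 3: 1000001010000000001010
step 4: 0011100000111111100000
step 5: 1010001110100000001111
step 6: 0000101000001111101000
count of 1: 8

8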